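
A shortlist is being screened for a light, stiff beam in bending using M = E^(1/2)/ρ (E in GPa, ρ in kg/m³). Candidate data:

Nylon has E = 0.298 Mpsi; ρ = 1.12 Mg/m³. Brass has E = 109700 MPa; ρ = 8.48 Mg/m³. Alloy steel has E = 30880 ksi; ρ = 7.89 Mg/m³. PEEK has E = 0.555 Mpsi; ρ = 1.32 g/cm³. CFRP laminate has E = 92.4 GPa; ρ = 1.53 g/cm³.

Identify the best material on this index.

CFRP laminate

In SI units:
  nylon: E = 2.055 GPa, ρ = 1120 kg/m³
  brass: E = 109.7 GPa, ρ = 8480 kg/m³
  alloy steel: E = 212.9 GPa, ρ = 7890 kg/m³
  PEEK: E = 3.827 GPa, ρ = 1320 kg/m³
  CFRP laminate: E = 92.40 GPa, ρ = 1530 kg/m³
  CFRP laminate: M = 6.28×10⁻³
  alloy steel: M = 1.85×10⁻³
  PEEK: M = 1.48×10⁻³
  nylon: M = 1.28×10⁻³
  brass: M = 1.24×10⁻³
CFRP laminate ranks first.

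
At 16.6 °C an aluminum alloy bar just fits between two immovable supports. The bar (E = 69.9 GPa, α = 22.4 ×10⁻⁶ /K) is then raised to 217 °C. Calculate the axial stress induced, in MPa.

ΔT = 200.4 K. Constrained thermal stress σ = E·α·ΔT = 69.90×10³ MPa × 22.4×10⁻⁶ × 200.4 = 314 MPa (compressive).

314 MPa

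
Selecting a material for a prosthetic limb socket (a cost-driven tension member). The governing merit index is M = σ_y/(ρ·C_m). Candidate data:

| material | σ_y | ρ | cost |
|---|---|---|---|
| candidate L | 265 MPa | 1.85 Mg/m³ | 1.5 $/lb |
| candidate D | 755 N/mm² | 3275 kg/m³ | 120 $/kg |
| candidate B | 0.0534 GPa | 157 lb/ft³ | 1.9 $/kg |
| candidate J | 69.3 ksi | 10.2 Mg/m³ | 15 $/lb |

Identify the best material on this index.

candidate L

Normalizing units and computing the index:
  candidate L: σ_y = 265.0 MPa, ρ = 1850 kg/m³, cost = 3.307 $/kg
  candidate D: σ_y = 755.0 MPa, ρ = 3275 kg/m³, cost = 120.0 $/kg
  candidate B: σ_y = 53.40 MPa, ρ = 2515 kg/m³, cost = 1.900 $/kg
  candidate J: σ_y = 477.8 MPa, ρ = 10200 kg/m³, cost = 33.07 $/kg
  candidate L: M = 43.3 kN·m per $
  candidate B: M = 11.2 kN·m per $
  candidate D: M = 1.92 kN·m per $
  candidate J: M = 1.42 kN·m per $
Highest index: candidate L.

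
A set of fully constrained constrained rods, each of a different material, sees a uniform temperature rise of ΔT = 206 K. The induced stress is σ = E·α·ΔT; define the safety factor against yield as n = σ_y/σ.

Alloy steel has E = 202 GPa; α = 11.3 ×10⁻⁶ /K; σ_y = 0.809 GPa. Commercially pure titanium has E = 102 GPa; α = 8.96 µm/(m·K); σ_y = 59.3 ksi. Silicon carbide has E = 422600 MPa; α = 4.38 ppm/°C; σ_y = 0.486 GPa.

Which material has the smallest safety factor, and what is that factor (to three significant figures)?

With everything in SI (GPa, ×10⁻⁶/K, MPa):
  alloy steel: E = 202.0, α = 11.3, σ_y = 809.0 → σ = 470 MPa, n = 1.72
  commercially pure titanium: E = 102.0, α = 8.96, σ_y = 408.9 → σ = 188 MPa, n = 2.17
  silicon carbide: E = 422.6, α = 4.38, σ_y = 486.0 → σ = 381 MPa, n = 1.27
Smallest n: silicon carbide with n = 1.27.

silicon carbide, n = 1.27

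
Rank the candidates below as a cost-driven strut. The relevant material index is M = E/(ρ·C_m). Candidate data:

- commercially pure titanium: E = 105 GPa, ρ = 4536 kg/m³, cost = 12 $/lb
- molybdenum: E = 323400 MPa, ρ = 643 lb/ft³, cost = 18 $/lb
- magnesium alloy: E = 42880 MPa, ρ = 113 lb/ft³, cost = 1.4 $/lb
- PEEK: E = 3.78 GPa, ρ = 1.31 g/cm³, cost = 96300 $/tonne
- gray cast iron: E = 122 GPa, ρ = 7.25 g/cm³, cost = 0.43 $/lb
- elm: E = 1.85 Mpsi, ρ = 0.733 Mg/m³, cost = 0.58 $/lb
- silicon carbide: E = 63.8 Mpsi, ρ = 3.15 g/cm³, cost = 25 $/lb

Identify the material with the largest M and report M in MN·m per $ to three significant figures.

Normalizing units and computing the index:
  commercially pure titanium: E = 105.0 GPa, ρ = 4536 kg/m³, cost = 26.46 $/kg
  molybdenum: E = 323.4 GPa, ρ = 10300 kg/m³, cost = 39.68 $/kg
  magnesium alloy: E = 42.88 GPa, ρ = 1810 kg/m³, cost = 3.086 $/kg
  PEEK: E = 3.780 GPa, ρ = 1310 kg/m³, cost = 96.30 $/kg
  gray cast iron: E = 122.0 GPa, ρ = 7250 kg/m³, cost = 0.9480 $/kg
  elm: E = 12.76 GPa, ρ = 733.0 kg/m³, cost = 1.279 $/kg
  silicon carbide: E = 439.9 GPa, ρ = 3150 kg/m³, cost = 55.11 $/kg
  gray cast iron: M = 17.8 MN·m per $
  elm: M = 13.6 MN·m per $
  magnesium alloy: M = 7.68 MN·m per $
  silicon carbide: M = 2.53 MN·m per $
  commercially pure titanium: M = 0.875 MN·m per $
  molybdenum: M = 0.791 MN·m per $
  PEEK: M = 0.0300 MN·m per $
Highest index: gray cast iron.

gray cast iron, M = 17.8 MN·m per $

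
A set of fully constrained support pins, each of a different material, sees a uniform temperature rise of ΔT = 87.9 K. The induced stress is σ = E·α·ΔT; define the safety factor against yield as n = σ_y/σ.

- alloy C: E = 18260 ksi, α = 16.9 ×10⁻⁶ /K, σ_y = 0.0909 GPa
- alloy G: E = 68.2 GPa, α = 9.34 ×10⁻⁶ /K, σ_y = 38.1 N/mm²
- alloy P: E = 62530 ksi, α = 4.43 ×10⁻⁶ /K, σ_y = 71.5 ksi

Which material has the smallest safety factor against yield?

In consistent units (E in GPa, α in ×10⁻⁶/K, σ_y in MPa):
  alloy C: E = 125.9, α = 16.9, σ_y = 90.90 → σ = 187 MPa, n = 0.486
  alloy G: E = 68.20, α = 9.34, σ_y = 38.10 → σ = 56.0 MPa, n = 0.680
  alloy P: E = 431.1, α = 4.43, σ_y = 493.0 → σ = 168 MPa, n = 2.94
The minimum is alloy C at n = 0.486.

alloy C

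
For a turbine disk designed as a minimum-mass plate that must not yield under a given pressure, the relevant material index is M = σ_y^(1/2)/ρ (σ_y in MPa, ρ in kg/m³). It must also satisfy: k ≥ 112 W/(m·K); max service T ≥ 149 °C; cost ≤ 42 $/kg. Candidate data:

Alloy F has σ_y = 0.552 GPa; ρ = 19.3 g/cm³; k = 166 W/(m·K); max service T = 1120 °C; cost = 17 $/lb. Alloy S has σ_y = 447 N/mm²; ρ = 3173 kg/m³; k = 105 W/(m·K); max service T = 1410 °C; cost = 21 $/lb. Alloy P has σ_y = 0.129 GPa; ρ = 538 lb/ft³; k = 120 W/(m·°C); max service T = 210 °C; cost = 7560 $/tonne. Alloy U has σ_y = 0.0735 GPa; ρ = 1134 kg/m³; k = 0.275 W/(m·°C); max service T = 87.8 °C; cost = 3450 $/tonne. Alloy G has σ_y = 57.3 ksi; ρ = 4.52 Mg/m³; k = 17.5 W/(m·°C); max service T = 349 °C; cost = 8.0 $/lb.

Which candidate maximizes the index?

alloy P

Screen on constraints: k ≥ 112 W/(m·K); max service T ≥ 149 °C; cost ≤ 42 $/kg. Survivors: alloy F, alloy P.
Convert each candidate to consistent units, then evaluate M:
  alloy F: σ_y = 552.0 MPa, ρ = 19300 kg/m³
  alloy P: σ_y = 129.0 MPa, ρ = 8618 kg/m³
  alloy P: M = 1.32×10⁻³
  alloy F: M = 1.22×10⁻³
The maximum is for alloy P.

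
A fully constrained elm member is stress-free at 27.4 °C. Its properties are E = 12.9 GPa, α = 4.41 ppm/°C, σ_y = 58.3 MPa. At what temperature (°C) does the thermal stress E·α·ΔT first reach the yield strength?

E·α·ΔT = 58.30 MPa ⇒ ΔT = 58.30 / (12.90×10³ × 4.41×10⁻⁶) = 1025 K.
T = 27.4 + 1025 = 1052 °C.

1050 °C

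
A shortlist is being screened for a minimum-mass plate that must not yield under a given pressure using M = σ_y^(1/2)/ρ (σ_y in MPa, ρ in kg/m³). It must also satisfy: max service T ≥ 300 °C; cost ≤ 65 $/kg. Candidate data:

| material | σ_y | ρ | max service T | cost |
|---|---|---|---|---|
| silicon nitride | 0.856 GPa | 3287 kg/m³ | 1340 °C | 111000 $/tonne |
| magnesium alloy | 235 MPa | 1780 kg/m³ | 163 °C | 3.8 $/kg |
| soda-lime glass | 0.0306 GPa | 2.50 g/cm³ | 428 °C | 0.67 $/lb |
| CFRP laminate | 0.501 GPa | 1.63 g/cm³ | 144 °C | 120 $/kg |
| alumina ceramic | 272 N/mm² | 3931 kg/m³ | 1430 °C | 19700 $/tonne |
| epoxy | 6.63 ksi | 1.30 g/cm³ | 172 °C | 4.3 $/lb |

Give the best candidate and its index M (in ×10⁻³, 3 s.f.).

Screen on constraints: max service T ≥ 300 °C; cost ≤ 65 $/kg. Survivors: soda-lime glass, alumina ceramic.
Putting every candidate on a common basis:
  soda-lime glass: σ_y = 30.60 MPa, ρ = 2500 kg/m³
  alumina ceramic: σ_y = 272.0 MPa, ρ = 3931 kg/m³
  alumina ceramic: M = 4.20×10⁻³
  soda-lime glass: M = 2.21×10⁻³
Alumina ceramic has the largest M.

alumina ceramic, M = 4.20×10⁻³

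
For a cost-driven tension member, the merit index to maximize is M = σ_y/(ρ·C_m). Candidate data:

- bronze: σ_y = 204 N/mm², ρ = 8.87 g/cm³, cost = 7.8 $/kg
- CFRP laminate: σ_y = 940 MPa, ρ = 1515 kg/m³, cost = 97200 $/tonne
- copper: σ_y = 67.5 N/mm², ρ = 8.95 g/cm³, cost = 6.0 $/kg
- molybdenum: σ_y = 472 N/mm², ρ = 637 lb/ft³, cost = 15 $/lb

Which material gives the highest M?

CFRP laminate

In SI units:
  bronze: σ_y = 204.0 MPa, ρ = 8870 kg/m³, cost = 7.800 $/kg
  CFRP laminate: σ_y = 940.0 MPa, ρ = 1515 kg/m³, cost = 97.20 $/kg
  copper: σ_y = 67.50 MPa, ρ = 8950 kg/m³, cost = 6.000 $/kg
  molybdenum: σ_y = 472.0 MPa, ρ = 10200 kg/m³, cost = 33.07 $/kg
  CFRP laminate: M = 6.38 kN·m per $
  bronze: M = 2.95 kN·m per $
  molybdenum: M = 1.40 kN·m per $
  copper: M = 1.26 kN·m per $
CFRP laminate ranks first.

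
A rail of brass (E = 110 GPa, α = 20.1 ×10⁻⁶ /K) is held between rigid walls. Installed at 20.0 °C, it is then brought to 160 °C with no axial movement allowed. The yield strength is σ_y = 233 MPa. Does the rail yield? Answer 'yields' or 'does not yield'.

ΔT = 140.0 K. Constrained thermal stress σ = E·α·ΔT = 110.0×10³ MPa × 20.1×10⁻⁶ × 140.0 = 310 MPa (compressive).
Compare to σ_y = 233 MPa: σ ≥ σ_y, so it yields.

yields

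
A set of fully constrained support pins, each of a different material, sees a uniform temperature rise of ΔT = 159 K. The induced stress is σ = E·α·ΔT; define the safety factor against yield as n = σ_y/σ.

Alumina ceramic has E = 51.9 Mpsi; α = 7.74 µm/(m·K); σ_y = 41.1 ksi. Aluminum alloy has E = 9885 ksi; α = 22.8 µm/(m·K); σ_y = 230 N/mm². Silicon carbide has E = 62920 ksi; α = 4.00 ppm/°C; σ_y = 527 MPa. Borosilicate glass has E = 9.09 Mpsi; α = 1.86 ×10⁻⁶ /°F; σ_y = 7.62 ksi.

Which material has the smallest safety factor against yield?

alumina ceramic

Per material, after unit conversion:
  alumina ceramic: E = 357.8, α = 7.74, σ_y = 283.4 → σ = 440 MPa, n = 0.643
  aluminum alloy: E = 68.15, α = 22.8, σ_y = 230.0 → σ = 247 MPa, n = 0.931
  silicon carbide: E = 433.8, α = 4.00, σ_y = 527.0 → σ = 276 MPa, n = 1.91
  borosilicate glass: E = 62.67, α = 3.35, σ_y = 52.54 → σ = 33.4 MPa, n = 1.57
Smallest n: alumina ceramic with n = 0.643.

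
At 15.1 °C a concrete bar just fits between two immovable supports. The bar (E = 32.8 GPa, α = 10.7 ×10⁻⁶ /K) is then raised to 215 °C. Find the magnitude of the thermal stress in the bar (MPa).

70.2 MPa

ΔT = 199.9 K. Constrained thermal stress σ = E·α·ΔT = 32.80×10³ MPa × 10.7×10⁻⁶ × 199.9 = 70.2 MPa (compressive).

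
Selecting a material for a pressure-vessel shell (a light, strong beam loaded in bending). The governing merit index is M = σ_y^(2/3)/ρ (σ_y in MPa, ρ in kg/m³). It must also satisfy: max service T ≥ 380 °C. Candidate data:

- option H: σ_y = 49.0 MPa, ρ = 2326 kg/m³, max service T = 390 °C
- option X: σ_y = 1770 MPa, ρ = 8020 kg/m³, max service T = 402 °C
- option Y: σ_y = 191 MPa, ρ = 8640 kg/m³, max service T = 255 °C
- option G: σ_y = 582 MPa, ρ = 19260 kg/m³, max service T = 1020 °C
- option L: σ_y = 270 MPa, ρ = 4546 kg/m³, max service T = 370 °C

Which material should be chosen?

option X

Screen on constraints: max service T ≥ 380 °C. Survivors: option H, option X, option G.
Per-candidate index values:
  option X: M = 18.2×10⁻³
  option H: M = 5.76×10⁻³
  option G: M = 3.62×10⁻³
The maximum is for option X.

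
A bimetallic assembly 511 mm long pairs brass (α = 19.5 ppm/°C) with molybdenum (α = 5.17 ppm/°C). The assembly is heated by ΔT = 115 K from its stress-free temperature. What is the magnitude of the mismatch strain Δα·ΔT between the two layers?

1.65×10⁻³

Δα = |19.5 − 5.17|×10⁻⁶/K = 14.3×10⁻⁶/K.
Mismatch strain = Δα·ΔT = 14.3×10⁻⁶ × 115.0 = 1.65×10⁻³.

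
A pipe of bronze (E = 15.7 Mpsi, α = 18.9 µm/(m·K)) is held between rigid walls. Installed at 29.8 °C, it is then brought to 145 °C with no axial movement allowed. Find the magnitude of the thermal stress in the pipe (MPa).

236 MPa

E = 15.7 Mpsi = 108.2 GPa.
ΔT = 115.2 K. Constrained thermal stress σ = E·α·ΔT = 108.2×10³ MPa × 18.9×10⁻⁶ × 115.2 = 236 MPa (compressive).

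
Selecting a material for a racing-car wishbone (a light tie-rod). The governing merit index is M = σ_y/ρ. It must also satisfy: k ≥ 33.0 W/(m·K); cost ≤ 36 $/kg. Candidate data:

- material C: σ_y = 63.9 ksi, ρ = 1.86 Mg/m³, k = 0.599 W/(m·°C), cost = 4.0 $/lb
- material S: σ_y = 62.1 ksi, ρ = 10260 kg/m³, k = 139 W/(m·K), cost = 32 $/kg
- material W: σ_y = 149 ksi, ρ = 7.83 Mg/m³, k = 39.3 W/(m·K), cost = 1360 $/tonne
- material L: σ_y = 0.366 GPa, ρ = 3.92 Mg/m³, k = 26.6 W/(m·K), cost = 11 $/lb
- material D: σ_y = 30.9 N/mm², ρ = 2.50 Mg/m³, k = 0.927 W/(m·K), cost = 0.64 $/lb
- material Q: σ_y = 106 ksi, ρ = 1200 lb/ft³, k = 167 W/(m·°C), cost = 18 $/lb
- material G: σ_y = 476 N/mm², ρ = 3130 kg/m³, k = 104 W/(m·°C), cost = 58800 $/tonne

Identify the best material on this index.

material W

Screen on constraints: k ≥ 33.0 W/(m·K); cost ≤ 36 $/kg. Survivors: material S, material W.
Normalizing units and computing the index:
  material S: σ_y = 428.2 MPa, ρ = 10260 kg/m³
  material W: σ_y = 1027 MPa, ρ = 7830 kg/m³
  material W: M = 131 kN·m/kg
  material S: M = 41.7 kN·m/kg
The maximum is for material W.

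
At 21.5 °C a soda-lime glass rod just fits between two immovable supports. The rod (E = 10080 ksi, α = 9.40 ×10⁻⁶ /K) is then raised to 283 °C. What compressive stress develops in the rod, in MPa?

E = 10080 ksi = 69.50 GPa.
ΔT = 261.5 K. Constrained thermal stress σ = E·α·ΔT = 69.50×10³ MPa × 9.40×10⁻⁶ × 261.5 = 171 MPa (compressive).

171 MPa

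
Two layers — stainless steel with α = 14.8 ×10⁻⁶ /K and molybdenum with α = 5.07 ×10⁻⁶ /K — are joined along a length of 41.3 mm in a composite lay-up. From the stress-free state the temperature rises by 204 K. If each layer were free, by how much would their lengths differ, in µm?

82.0 µm

Δα = |14.8 − 5.07|×10⁻⁶/K = 9.73×10⁻⁶/K.
ΔL_mismatch = Δα·L·ΔT = 9.73×10⁻⁶ × 41.3 mm × 204.0 K = 82.0 µm.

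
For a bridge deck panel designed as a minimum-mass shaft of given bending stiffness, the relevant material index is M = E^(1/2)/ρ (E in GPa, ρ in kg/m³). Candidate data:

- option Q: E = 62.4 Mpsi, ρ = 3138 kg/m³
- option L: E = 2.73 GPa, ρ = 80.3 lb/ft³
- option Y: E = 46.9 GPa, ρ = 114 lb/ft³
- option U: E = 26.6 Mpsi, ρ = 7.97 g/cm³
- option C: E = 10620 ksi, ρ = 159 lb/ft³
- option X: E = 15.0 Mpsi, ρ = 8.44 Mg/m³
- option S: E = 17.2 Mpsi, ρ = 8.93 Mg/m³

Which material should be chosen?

In SI units:
  option Q: E = 430.2 GPa, ρ = 3138 kg/m³
  option L: E = 2.730 GPa, ρ = 1286 kg/m³
  option Y: E = 46.90 GPa, ρ = 1826 kg/m³
  option U: E = 183.4 GPa, ρ = 7970 kg/m³
  option C: E = 73.22 GPa, ρ = 2547 kg/m³
  option X: E = 103.4 GPa, ρ = 8440 kg/m³
  option S: E = 118.6 GPa, ρ = 8930 kg/m³
  option Q: M = 6.61×10⁻³
  option Y: M = 3.75×10⁻³
  option C: M = 3.36×10⁻³
  option U: M = 1.70×10⁻³
  option L: M = 1.28×10⁻³
  option S: M = 1.22×10⁻³
  option X: M = 1.20×10⁻³
The maximum is for option Q.

option Q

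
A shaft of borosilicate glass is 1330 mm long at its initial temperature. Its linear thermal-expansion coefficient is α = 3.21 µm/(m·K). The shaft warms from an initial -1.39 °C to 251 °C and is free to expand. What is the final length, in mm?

1331.1 mm

ΔT = 251 − (-1.39) = 252.4 K.
ΔL = α·L₀·ΔT = 3.21×10⁻⁶ × 1330 mm × 252.4 K = 1.08 mm.
L = L₀ + ΔL = 1330 + 1.08 = 1331.1 mm.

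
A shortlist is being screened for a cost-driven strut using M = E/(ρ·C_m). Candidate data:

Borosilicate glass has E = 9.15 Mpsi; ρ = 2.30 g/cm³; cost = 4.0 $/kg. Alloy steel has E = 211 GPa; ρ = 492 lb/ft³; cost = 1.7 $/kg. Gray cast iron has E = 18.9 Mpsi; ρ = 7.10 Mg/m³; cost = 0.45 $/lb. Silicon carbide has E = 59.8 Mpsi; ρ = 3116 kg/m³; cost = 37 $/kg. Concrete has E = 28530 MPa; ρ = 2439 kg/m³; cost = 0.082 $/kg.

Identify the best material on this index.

After converting to SI:
  borosilicate glass: E = 63.09 GPa, ρ = 2300 kg/m³, cost = 4.000 $/kg
  alloy steel: E = 211.0 GPa, ρ = 7881 kg/m³, cost = 1.700 $/kg
  gray cast iron: E = 130.3 GPa, ρ = 7100 kg/m³, cost = 0.9921 $/kg
  silicon carbide: E = 412.3 GPa, ρ = 3116 kg/m³, cost = 37.00 $/kg
  concrete: E = 28.53 GPa, ρ = 2439 kg/m³, cost = 0.08200 $/kg
  concrete: M = 143 MN·m per $
  gray cast iron: M = 18.5 MN·m per $
  alloy steel: M = 15.7 MN·m per $
  borosilicate glass: M = 6.86 MN·m per $
  silicon carbide: M = 3.58 MN·m per $
The maximum is for concrete.

concrete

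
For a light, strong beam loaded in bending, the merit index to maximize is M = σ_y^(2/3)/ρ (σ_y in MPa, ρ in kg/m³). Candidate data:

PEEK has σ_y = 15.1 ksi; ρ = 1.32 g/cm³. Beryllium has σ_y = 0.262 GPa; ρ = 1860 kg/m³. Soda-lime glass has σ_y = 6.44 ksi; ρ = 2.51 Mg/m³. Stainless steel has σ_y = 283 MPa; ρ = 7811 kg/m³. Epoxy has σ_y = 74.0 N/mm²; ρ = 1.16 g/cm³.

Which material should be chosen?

Normalizing units and computing the index:
  PEEK: σ_y = 104.1 MPa, ρ = 1320 kg/m³
  beryllium: σ_y = 262.0 MPa, ρ = 1860 kg/m³
  soda-lime glass: σ_y = 44.40 MPa, ρ = 2510 kg/m³
  stainless steel: σ_y = 283.0 MPa, ρ = 7811 kg/m³
  epoxy: σ_y = 74.00 MPa, ρ = 1160 kg/m³
  beryllium: M = 22.0×10⁻³
  PEEK: M = 16.8×10⁻³
  epoxy: M = 15.2×10⁻³
  stainless steel: M = 5.52×10⁻³
  soda-lime glass: M = 5.00×10⁻³
Beryllium has the largest M.

beryllium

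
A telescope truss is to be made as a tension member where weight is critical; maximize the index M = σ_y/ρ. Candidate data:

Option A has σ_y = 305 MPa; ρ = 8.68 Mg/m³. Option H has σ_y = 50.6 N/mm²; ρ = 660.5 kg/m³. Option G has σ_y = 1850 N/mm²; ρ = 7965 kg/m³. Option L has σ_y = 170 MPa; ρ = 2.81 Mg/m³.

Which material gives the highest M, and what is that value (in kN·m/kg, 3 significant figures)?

Normalizing units and computing the index:
  option A: σ_y = 305.0 MPa, ρ = 8680 kg/m³
  option H: σ_y = 50.60 MPa, ρ = 660.5 kg/m³
  option G: σ_y = 1850 MPa, ρ = 7965 kg/m³
  option L: σ_y = 170.0 MPa, ρ = 2810 kg/m³
  option G: M = 232 kN·m/kg
  option H: M = 76.6 kN·m/kg
  option L: M = 60.5 kN·m/kg
  option A: M = 35.1 kN·m/kg
Option G has the largest M.

option G, M = 232 kN·m/kg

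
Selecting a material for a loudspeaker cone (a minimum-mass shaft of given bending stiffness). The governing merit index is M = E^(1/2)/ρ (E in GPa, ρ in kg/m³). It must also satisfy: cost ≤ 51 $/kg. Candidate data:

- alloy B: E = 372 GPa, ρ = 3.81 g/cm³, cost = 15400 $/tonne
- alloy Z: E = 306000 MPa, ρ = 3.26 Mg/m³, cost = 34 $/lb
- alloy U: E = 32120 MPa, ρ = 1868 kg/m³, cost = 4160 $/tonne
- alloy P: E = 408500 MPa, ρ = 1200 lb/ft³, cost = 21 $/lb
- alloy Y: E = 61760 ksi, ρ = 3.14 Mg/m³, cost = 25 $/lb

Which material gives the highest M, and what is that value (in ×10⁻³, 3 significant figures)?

alloy B, M = 5.06×10⁻³

Screen on constraints: cost ≤ 51 $/kg. Survivors: alloy B, alloy U, alloy P.
In SI units:
  alloy B: E = 372.0 GPa, ρ = 3810 kg/m³
  alloy U: E = 32.12 GPa, ρ = 1868 kg/m³
  alloy P: E = 408.5 GPa, ρ = 19220 kg/m³
  alloy B: M = 5.06×10⁻³
  alloy U: M = 3.03×10⁻³
  alloy P: M = 1.05×10⁻³
Alloy B has the largest M.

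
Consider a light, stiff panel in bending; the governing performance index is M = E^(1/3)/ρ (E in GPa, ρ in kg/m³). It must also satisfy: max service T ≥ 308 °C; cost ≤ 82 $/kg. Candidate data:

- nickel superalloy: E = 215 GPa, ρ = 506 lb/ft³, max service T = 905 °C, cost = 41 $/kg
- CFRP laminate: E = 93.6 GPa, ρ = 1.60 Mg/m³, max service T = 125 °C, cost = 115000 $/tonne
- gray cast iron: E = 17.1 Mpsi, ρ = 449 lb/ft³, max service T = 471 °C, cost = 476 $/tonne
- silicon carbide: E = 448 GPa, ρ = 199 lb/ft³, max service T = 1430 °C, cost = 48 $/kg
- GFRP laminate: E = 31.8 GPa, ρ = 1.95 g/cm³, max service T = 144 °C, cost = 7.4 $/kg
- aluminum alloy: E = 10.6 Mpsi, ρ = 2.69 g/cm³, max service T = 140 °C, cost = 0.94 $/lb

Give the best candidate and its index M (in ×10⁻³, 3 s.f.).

Screen on constraints: max service T ≥ 308 °C; cost ≤ 82 $/kg. Survivors: nickel superalloy, gray cast iron, silicon carbide.
After converting to SI:
  nickel superalloy: E = 215.0 GPa, ρ = 8105 kg/m³
  gray cast iron: E = 117.9 GPa, ρ = 7192 kg/m³
  silicon carbide: E = 448.0 GPa, ρ = 3188 kg/m³
  silicon carbide: M = 2.40×10⁻³
  nickel superalloy: M = 0.739×10⁻³
  gray cast iron: M = 0.682×10⁻³
Highest index: silicon carbide.

silicon carbide, M = 2.40×10⁻³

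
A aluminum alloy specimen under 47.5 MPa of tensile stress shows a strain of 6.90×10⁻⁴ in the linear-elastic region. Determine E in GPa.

68.8 GPa

E = σ/ε = 47.5 MPa / 6.90×10⁻⁴ = 68840 MPa = 68.8 GPa.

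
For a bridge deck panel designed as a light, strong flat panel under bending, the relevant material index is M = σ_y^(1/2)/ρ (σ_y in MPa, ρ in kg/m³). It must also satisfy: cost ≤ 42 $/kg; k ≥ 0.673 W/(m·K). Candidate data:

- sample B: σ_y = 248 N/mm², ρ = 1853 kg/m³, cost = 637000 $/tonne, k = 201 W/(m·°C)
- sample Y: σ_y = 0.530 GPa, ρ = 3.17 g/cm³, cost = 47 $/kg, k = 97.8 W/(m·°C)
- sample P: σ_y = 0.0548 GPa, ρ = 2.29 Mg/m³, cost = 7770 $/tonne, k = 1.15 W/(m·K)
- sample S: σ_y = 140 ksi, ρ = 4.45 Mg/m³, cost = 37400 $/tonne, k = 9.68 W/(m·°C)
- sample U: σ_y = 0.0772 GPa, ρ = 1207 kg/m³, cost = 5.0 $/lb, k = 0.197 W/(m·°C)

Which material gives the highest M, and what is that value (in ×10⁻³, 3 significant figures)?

sample S, M = 6.98×10⁻³

Screen on constraints: cost ≤ 42 $/kg; k ≥ 0.673 W/(m·K). Survivors: sample P, sample S.
Putting every candidate on a common basis:
  sample P: σ_y = 54.80 MPa, ρ = 2290 kg/m³
  sample S: σ_y = 965.3 MPa, ρ = 4450 kg/m³
  sample S: M = 6.98×10⁻³
  sample P: M = 3.23×10⁻³
Sample S ranks first.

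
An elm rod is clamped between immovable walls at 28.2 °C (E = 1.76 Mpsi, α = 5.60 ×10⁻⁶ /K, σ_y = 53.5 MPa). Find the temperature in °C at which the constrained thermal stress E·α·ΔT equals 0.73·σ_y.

603 °C

E = 1.76 Mpsi = 12.13 GPa.
E·α·ΔT = 39.05 MPa ⇒ ΔT = 39.05 / (12.13×10³ × 5.60×10⁻⁶) = 574.7 K.
T = 28.2 + 574.7 = 602.9 °C.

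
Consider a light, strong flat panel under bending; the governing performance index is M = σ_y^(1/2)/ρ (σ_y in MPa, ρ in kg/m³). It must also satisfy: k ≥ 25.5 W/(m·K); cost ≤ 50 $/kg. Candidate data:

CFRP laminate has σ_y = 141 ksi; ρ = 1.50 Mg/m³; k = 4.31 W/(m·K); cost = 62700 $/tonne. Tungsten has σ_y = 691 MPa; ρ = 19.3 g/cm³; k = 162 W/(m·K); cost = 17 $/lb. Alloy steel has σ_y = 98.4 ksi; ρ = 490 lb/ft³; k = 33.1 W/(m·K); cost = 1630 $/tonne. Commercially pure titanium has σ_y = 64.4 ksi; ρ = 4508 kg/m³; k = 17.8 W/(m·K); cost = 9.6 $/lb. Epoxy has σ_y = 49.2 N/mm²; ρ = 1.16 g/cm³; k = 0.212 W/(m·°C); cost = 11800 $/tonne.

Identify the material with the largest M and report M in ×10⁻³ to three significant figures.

alloy steel, M = 3.32×10⁻³

Screen on constraints: k ≥ 25.5 W/(m·K); cost ≤ 50 $/kg. Survivors: tungsten, alloy steel.
Putting every candidate on a common basis:
  tungsten: σ_y = 691.0 MPa, ρ = 19300 kg/m³
  alloy steel: σ_y = 678.4 MPa, ρ = 7849 kg/m³
  alloy steel: M = 3.32×10⁻³
  tungsten: M = 1.36×10⁻³
Highest index: alloy steel.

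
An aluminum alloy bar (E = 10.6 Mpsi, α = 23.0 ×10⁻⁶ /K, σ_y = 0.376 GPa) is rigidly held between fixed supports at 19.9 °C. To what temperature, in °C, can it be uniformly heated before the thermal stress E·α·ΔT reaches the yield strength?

E = 10.6 Mpsi = 73.08 GPa.
σ_y = 0.376 GPa = 376.0 MPa.
E·α·ΔT = 376.0 MPa ⇒ ΔT = 376.0 / (73.08×10³ × 23.0×10⁻⁶) = 223.7 K.
T = 19.9 + 223.7 = 243.6 °C.

244 °C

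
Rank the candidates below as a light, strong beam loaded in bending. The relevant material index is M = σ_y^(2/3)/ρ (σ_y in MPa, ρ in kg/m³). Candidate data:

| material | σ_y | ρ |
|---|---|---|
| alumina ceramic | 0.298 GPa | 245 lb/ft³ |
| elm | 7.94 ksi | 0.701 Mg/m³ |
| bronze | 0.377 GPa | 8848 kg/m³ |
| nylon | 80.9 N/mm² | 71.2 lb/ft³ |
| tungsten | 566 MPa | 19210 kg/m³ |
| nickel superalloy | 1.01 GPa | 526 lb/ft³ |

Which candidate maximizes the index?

Putting every candidate on a common basis:
  alumina ceramic: σ_y = 298.0 MPa, ρ = 3925 kg/m³
  elm: σ_y = 54.74 MPa, ρ = 701.0 kg/m³
  bronze: σ_y = 377.0 MPa, ρ = 8848 kg/m³
  nylon: σ_y = 80.90 MPa, ρ = 1141 kg/m³
  tungsten: σ_y = 566.0 MPa, ρ = 19210 kg/m³
  nickel superalloy: σ_y = 1010 MPa, ρ = 8426 kg/m³
  elm: M = 20.6×10⁻³
  nylon: M = 16.4×10⁻³
  nickel superalloy: M = 11.9×10⁻³
  alumina ceramic: M = 11.4×10⁻³
  bronze: M = 5.90×10⁻³
  tungsten: M = 3.56×10⁻³
The maximum is for elm.

elm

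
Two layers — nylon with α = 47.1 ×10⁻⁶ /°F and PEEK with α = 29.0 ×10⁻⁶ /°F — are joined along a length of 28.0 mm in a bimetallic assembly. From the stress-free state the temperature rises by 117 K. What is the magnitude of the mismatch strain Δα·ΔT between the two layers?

3.81×10⁻³

nylon: α = 47.1×10⁻⁶/°F × 9/5 = 84.8×10⁻⁶/K.
PEEK: α = 29.0×10⁻⁶/°F × 9/5 = 52.2×10⁻⁶/K.
Δα = |84.8 − 52.2|×10⁻⁶/K = 32.6×10⁻⁶/K.
Mismatch strain = Δα·ΔT = 32.6×10⁻⁶ × 117.0 = 3.81×10⁻³.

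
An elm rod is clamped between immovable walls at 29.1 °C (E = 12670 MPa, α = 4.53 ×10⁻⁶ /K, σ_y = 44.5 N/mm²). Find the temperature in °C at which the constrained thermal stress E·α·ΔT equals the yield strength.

E = 12670 MPa = 12.67 GPa.
σ_y = 44.5 N/mm² = 44.50 MPa.
E·α·ΔT = 44.50 MPa ⇒ ΔT = 44.50 / (12.67×10³ × 4.53×10⁻⁶) = 775.3 K.
T = 29.1 + 775.3 = 804.4 °C.

804 °C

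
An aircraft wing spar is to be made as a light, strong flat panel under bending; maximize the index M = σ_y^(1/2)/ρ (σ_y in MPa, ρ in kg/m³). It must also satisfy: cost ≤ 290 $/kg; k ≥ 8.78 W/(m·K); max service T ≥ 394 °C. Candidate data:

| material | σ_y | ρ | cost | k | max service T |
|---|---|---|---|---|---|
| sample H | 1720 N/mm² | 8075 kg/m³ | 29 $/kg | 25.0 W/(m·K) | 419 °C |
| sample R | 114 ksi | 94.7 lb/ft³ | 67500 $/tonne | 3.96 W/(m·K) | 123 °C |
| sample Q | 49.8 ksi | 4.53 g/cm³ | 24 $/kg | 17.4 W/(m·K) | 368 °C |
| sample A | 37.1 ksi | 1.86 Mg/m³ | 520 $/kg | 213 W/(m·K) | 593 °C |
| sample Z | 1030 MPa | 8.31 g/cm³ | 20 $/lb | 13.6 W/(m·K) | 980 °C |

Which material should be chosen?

sample H

Screen on constraints: cost ≤ 290 $/kg; k ≥ 8.78 W/(m·K); max service T ≥ 394 °C. Survivors: sample H, sample Z.
Convert each candidate to consistent units, then evaluate M:
  sample H: σ_y = 1720 MPa, ρ = 8075 kg/m³
  sample Z: σ_y = 1030 MPa, ρ = 8310 kg/m³
  sample H: M = 5.14×10⁻³
  sample Z: M = 3.86×10⁻³
Highest index: sample H.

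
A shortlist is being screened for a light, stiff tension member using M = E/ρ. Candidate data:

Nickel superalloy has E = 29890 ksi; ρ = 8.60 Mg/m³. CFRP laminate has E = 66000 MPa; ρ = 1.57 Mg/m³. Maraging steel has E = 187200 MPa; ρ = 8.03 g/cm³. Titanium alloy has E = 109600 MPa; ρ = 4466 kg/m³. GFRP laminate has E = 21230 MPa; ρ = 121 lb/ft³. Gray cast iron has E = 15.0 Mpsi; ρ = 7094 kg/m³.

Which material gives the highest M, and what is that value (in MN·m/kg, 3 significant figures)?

CFRP laminate, M = 42.0 MN·m/kg

In SI units:
  nickel superalloy: E = 206.1 GPa, ρ = 8600 kg/m³
  CFRP laminate: E = 66.00 GPa, ρ = 1570 kg/m³
  maraging steel: E = 187.2 GPa, ρ = 8030 kg/m³
  titanium alloy: E = 109.6 GPa, ρ = 4466 kg/m³
  GFRP laminate: E = 21.23 GPa, ρ = 1938 kg/m³
  gray cast iron: E = 103.4 GPa, ρ = 7094 kg/m³
  CFRP laminate: M = 42.0 MN·m/kg
  titanium alloy: M = 24.5 MN·m/kg
  nickel superalloy: M = 24.0 MN·m/kg
  maraging steel: M = 23.3 MN·m/kg
  gray cast iron: M = 14.6 MN·m/kg
  GFRP laminate: M = 11.0 MN·m/kg
The maximum is for CFRP laminate.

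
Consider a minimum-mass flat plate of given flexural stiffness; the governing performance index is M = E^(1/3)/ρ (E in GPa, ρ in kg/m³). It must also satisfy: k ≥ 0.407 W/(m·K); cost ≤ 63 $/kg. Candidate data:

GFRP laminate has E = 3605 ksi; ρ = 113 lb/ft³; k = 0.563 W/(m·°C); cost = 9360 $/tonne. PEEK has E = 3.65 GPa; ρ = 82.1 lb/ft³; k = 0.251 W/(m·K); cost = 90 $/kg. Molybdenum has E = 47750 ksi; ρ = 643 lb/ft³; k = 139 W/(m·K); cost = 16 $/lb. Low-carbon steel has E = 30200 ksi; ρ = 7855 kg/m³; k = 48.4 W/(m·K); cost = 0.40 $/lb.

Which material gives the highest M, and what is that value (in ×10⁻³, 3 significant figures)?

GFRP laminate, M = 1.61×10⁻³

Screen on constraints: k ≥ 0.407 W/(m·K); cost ≤ 63 $/kg. Survivors: GFRP laminate, molybdenum, low-carbon steel.
In SI units:
  GFRP laminate: E = 24.86 GPa, ρ = 1810 kg/m³
  molybdenum: E = 329.2 GPa, ρ = 10300 kg/m³
  low-carbon steel: E = 208.2 GPa, ρ = 7855 kg/m³
  GFRP laminate: M = 1.61×10⁻³
  low-carbon steel: M = 0.755×10⁻³
  molybdenum: M = 0.670×10⁻³
GFRP laminate has the largest M.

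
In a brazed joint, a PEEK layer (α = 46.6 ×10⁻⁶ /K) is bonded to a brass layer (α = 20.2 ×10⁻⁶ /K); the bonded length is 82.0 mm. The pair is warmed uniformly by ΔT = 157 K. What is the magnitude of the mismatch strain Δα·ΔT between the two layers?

Δα = |46.6 − 20.2|×10⁻⁶/K = 26.4×10⁻⁶/K.
Mismatch strain = Δα·ΔT = 26.4×10⁻⁶ × 157.0 = 4.14×10⁻³.

4.14×10⁻³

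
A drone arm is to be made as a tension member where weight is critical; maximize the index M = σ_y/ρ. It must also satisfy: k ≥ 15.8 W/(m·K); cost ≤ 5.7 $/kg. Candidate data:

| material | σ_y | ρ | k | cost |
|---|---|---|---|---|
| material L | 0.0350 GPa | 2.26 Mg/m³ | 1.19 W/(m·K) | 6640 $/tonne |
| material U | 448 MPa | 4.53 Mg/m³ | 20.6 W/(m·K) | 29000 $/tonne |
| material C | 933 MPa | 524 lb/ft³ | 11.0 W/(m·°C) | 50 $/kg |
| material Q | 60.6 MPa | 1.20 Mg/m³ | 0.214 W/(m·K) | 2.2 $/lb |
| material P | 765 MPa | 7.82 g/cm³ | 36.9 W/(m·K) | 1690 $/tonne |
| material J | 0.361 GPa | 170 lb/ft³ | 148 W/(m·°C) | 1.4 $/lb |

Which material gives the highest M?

Screen on constraints: k ≥ 15.8 W/(m·K); cost ≤ 5.7 $/kg. Survivors: material P, material J.
Putting every candidate on a common basis:
  material P: σ_y = 765.0 MPa, ρ = 7820 kg/m³
  material J: σ_y = 361.0 MPa, ρ = 2723 kg/m³
  material J: M = 133 kN·m/kg
  material P: M = 97.8 kN·m/kg
The maximum is for material J.

material J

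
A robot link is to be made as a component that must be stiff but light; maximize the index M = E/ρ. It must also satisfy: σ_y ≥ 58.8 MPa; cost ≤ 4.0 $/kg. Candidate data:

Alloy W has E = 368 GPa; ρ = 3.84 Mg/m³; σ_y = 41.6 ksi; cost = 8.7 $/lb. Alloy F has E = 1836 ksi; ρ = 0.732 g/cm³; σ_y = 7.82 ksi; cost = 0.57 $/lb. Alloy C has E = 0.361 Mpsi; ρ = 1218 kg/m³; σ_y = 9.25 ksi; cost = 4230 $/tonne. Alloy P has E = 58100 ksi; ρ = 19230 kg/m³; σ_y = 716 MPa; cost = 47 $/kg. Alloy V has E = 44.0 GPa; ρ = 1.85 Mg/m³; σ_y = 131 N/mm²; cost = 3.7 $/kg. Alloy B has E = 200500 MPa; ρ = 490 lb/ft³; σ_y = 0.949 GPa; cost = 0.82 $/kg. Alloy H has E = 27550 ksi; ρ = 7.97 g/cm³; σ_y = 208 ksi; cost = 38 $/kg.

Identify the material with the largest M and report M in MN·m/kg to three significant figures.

Screen on constraints: σ_y ≥ 58.8 MPa; cost ≤ 4.0 $/kg. Survivors: alloy V, alloy B.
After converting to SI:
  alloy V: E = 44.00 GPa, ρ = 1850 kg/m³
  alloy B: E = 200.5 GPa, ρ = 7849 kg/m³
  alloy B: M = 25.5 MN·m/kg
  alloy V: M = 23.8 MN·m/kg
The maximum is for alloy B.

alloy B, M = 25.5 MN·m/kg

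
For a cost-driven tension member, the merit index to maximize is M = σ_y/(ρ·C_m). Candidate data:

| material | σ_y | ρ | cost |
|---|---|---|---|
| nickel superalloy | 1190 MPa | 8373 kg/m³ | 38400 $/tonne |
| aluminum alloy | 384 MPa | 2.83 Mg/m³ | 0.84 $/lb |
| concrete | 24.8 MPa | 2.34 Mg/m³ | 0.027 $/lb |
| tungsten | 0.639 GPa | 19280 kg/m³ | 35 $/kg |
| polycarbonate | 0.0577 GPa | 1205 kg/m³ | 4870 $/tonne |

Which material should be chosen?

Normalizing units and computing the index:
  nickel superalloy: σ_y = 1190 MPa, ρ = 8373 kg/m³, cost = 38.40 $/kg
  aluminum alloy: σ_y = 384.0 MPa, ρ = 2830 kg/m³, cost = 1.852 $/kg
  concrete: σ_y = 24.80 MPa, ρ = 2340 kg/m³, cost = 0.05952 $/kg
  tungsten: σ_y = 639.0 MPa, ρ = 19280 kg/m³, cost = 35.00 $/kg
  polycarbonate: σ_y = 57.70 MPa, ρ = 1205 kg/m³, cost = 4.870 $/kg
  concrete: M = 178 kN·m per $
  aluminum alloy: M = 73.3 kN·m per $
  polycarbonate: M = 9.83 kN·m per $
  nickel superalloy: M = 3.70 kN·m per $
  tungsten: M = 0.947 kN·m per $
Concrete ranks first.

concrete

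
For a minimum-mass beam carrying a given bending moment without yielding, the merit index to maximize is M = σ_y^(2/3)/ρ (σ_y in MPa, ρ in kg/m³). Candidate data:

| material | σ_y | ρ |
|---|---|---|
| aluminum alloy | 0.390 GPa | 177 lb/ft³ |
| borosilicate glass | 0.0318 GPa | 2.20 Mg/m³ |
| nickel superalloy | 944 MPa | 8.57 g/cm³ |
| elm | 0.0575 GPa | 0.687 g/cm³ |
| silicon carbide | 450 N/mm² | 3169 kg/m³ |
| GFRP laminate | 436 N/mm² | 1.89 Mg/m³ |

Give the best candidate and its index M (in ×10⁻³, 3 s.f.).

GFRP laminate, M = 30.4×10⁻³

Convert each candidate to consistent units, then evaluate M:
  aluminum alloy: σ_y = 390.0 MPa, ρ = 2835 kg/m³
  borosilicate glass: σ_y = 31.80 MPa, ρ = 2200 kg/m³
  nickel superalloy: σ_y = 944.0 MPa, ρ = 8570 kg/m³
  elm: σ_y = 57.50 MPa, ρ = 687.0 kg/m³
  silicon carbide: σ_y = 450.0 MPa, ρ = 3169 kg/m³
  GFRP laminate: σ_y = 436.0 MPa, ρ = 1890 kg/m³
  GFRP laminate: M = 30.4×10⁻³
  elm: M = 21.7×10⁻³
  aluminum alloy: M = 18.8×10⁻³
  silicon carbide: M = 18.5×10⁻³
  nickel superalloy: M = 11.2×10⁻³
  borosilicate glass: M = 4.56×10⁻³
GFRP laminate has the largest M.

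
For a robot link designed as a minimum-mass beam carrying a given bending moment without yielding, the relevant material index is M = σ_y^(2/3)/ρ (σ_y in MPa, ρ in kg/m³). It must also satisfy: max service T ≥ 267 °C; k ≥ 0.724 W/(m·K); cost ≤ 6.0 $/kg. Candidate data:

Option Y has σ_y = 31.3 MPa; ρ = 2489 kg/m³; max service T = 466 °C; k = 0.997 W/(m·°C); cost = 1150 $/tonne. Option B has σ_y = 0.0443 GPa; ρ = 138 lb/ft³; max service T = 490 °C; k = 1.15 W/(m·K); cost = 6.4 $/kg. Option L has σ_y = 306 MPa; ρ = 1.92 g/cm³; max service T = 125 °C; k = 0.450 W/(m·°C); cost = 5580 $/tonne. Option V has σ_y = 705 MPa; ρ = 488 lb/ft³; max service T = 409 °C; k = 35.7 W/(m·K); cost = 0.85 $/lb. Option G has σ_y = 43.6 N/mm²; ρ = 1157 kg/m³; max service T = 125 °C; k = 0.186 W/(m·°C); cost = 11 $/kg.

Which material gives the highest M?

Screen on constraints: max service T ≥ 267 °C; k ≥ 0.724 W/(m·K); cost ≤ 6.0 $/kg. Survivors: option Y, option V.
In SI units:
  option Y: σ_y = 31.30 MPa, ρ = 2489 kg/m³
  option V: σ_y = 705.0 MPa, ρ = 7817 kg/m³
  option V: M = 10.1×10⁻³
  option Y: M = 3.99×10⁻³
Highest index: option V.

option V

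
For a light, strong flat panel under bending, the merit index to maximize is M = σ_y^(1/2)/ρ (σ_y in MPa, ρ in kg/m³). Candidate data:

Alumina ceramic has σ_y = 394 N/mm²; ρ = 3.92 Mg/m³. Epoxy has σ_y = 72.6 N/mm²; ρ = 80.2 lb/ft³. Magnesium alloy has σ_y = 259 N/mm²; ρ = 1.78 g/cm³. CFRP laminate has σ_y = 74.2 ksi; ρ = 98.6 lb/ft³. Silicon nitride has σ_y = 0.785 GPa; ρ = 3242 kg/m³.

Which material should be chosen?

After converting to SI:
  alumina ceramic: σ_y = 394.0 MPa, ρ = 3920 kg/m³
  epoxy: σ_y = 72.60 MPa, ρ = 1285 kg/m³
  magnesium alloy: σ_y = 259.0 MPa, ρ = 1780 kg/m³
  CFRP laminate: σ_y = 511.6 MPa, ρ = 1579 kg/m³
  silicon nitride: σ_y = 785.0 MPa, ρ = 3242 kg/m³
  CFRP laminate: M = 14.3×10⁻³
  magnesium alloy: M = 9.04×10⁻³
  silicon nitride: M = 8.64×10⁻³
  epoxy: M = 6.63×10⁻³
  alumina ceramic: M = 5.06×10⁻³
Highest index: CFRP laminate.

CFRP laminate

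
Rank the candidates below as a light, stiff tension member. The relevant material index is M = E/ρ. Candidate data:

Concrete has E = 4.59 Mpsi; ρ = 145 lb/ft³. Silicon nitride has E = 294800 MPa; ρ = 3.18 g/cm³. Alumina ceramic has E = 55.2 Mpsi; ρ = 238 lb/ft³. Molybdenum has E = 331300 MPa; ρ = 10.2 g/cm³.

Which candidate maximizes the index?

After converting to SI:
  concrete: E = 31.65 GPa, ρ = 2323 kg/m³
  silicon nitride: E = 294.8 GPa, ρ = 3180 kg/m³
  alumina ceramic: E = 380.6 GPa, ρ = 3812 kg/m³
  molybdenum: E = 331.3 GPa, ρ = 10200 kg/m³
  alumina ceramic: M = 99.8 MN·m/kg
  silicon nitride: M = 92.7 MN·m/kg
  molybdenum: M = 32.5 MN·m/kg
  concrete: M = 13.6 MN·m/kg
Highest index: alumina ceramic.

alumina ceramic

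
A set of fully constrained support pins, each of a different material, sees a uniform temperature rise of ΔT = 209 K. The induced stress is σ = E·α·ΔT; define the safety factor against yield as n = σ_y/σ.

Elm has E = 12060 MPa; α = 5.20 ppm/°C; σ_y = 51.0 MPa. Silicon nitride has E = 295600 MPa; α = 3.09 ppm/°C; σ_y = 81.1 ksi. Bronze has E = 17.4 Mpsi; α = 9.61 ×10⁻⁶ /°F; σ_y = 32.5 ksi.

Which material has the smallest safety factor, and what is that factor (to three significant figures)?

In consistent units (E in GPa, α in ×10⁻⁶/K, σ_y in MPa):
  elm: E = 12.06, α = 5.20, σ_y = 51.00 → σ = 13.1 MPa, n = 3.89
  silicon nitride: E = 295.6, α = 3.09, σ_y = 559.2 → σ = 191 MPa, n = 2.93
  bronze: E = 120.0, α = 17.3, σ_y = 224.1 → σ = 434 MPa, n = 0.517
Bronze has the lowest safety factor, n = 0.517.

bronze, n = 0.517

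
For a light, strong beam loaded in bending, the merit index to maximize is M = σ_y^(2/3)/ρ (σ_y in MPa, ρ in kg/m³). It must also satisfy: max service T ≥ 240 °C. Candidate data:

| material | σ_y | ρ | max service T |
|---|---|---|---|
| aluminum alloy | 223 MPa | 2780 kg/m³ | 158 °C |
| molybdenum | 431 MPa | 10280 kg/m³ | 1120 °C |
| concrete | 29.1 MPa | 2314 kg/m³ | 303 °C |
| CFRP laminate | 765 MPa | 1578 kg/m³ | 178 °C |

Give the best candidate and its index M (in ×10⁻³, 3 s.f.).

molybdenum, M = 5.55×10⁻³

Screen on constraints: max service T ≥ 240 °C. Survivors: molybdenum, concrete.
Per-candidate index values:
  molybdenum: M = 5.55×10⁻³
  concrete: M = 4.09×10⁻³
Molybdenum has the largest M.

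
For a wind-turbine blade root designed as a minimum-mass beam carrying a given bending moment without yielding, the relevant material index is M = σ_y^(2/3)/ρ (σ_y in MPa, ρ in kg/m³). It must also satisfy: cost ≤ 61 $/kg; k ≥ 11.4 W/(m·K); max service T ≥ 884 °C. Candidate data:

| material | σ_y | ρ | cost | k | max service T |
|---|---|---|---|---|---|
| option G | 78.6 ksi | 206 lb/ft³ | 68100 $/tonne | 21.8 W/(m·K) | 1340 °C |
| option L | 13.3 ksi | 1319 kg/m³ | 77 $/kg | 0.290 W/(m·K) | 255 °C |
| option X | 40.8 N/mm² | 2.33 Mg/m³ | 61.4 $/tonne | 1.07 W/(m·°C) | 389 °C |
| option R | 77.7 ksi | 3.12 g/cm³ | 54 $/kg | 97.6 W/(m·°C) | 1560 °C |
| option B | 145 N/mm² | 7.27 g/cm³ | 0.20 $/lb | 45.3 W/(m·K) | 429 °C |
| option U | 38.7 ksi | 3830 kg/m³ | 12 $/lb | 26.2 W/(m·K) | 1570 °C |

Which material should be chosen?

Screen on constraints: cost ≤ 61 $/kg; k ≥ 11.4 W/(m·K); max service T ≥ 884 °C. Survivors: option R, option U.
In SI units:
  option R: σ_y = 535.7 MPa, ρ = 3120 kg/m³
  option U: σ_y = 266.8 MPa, ρ = 3830 kg/m³
  option R: M = 21.1×10⁻³
  option U: M = 10.8×10⁻³
Option R ranks first.

option R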